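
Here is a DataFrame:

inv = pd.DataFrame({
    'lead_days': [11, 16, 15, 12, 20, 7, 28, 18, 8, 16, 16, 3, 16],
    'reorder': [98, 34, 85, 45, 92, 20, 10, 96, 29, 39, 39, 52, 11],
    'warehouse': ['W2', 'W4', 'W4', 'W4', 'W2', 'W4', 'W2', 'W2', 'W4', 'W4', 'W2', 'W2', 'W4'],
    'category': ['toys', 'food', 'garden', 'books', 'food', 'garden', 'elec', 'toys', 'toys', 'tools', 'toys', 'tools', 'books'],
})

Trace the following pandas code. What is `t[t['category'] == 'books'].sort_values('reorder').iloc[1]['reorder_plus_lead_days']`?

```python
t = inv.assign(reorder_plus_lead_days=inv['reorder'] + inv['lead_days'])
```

57

add column reorder_plus_lead_days = inv['reorder'] + inv['lead_days']:
    lead_days  reorder warehouse category  reorder_plus_lead_days
0          11       98        W2     toys                     109
1          16       34        W4     food                      50
2          15       85        W4   garden                     100
3          12       45        W4    books                      57
4          20       92        W2     food                     112
5           7       20        W4   garden                      27
6          28       10        W2     elec                      38
7          18       96        W2     toys                     114
8           8       29        W4     toys                      37
9          16       39        W4    tools                      55
10         16       39        W2     toys                      55
11          3       52        W2    tools                      55
12         16       11        W4    books                      27
filter rows where category == 'books':
    lead_days  reorder warehouse category  reorder_plus_lead_days
3          12       45        W4    books                      57
12         16       11        W4    books                      27
sort by reorder:
    lead_days  reorder warehouse category  reorder_plus_lead_days
12         16       11        W4    books                      27
3          12       45        W4    books                      57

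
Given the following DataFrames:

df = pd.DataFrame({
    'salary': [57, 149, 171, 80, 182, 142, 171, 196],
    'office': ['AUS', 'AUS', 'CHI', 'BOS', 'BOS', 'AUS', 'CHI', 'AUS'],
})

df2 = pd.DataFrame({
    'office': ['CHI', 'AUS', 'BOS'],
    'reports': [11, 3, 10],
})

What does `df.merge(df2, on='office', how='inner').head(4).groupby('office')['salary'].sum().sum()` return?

457

merge on 'office' (how='inner') → 8 rows:
   salary office  reports
0      57    AUS        3
1     149    AUS        3
2     171    CHI       11
3      80    BOS       10
4     182    BOS       10
5     142    AUS        3
6     171    CHI       11
7     196    AUS        3
take first 4 rows:
   salary office  reports
0      57    AUS        3
1     149    AUS        3
2     171    CHI       11
3      80    BOS       10
group by office, sum of salary:
office
AUS    206
BOS     80
CHI    171
Name: salary, dtype: int64
Then the sum of the resulting series: 457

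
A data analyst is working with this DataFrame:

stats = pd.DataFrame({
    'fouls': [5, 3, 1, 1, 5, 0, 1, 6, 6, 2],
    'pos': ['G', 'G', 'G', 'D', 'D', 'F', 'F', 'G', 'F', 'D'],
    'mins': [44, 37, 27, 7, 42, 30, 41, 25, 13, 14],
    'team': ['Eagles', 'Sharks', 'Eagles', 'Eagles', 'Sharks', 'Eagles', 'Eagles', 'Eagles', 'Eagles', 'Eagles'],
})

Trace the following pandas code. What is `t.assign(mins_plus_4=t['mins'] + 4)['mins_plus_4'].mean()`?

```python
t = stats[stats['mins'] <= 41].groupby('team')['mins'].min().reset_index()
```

26.0

filter rows where mins <= 41:
   fouls pos  mins    team
1      3   G    37  Sharks
2      1   G    27  Eagles
3      1   D     7  Eagles
5      0   F    30  Eagles
6      1   F    41  Eagles
7      6   G    25  Eagles
8      6   F    13  Eagles
9      2   D    14  Eagles
group by team, min of mins:
team
Eagles     7
Sharks    37
Name: mins, dtype: int64
reset_index():
     team  mins
0  Eagles     7
1  Sharks    37
add column mins_plus_4 = t['mins'] + 4:
     team  mins  mins_plus_4
0  Eagles     7           11
1  Sharks    37           41
mean of column 'mins_plus_4' → 26.0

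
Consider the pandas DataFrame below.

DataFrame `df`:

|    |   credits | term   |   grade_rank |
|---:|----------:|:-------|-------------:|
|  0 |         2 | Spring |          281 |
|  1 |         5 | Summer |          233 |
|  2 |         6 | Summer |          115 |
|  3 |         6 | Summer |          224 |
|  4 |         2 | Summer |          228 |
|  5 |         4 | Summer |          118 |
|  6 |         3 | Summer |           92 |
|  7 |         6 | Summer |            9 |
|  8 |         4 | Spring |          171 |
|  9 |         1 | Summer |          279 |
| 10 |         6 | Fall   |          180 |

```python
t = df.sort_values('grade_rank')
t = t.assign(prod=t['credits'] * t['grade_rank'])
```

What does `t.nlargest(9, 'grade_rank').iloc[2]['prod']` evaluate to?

sort by grade_rank:
    credits    term  grade_rank
7         6  Summer           9
6         3  Summer          92
2         6  Summer         115
5         4  Summer         118
8         4  Spring         171
10        6    Fall         180
3         6  Summer         224
4         2  Summer         228
1         5  Summer         233
9         1  Summer         279
0         2  Spring         281
add column prod = t['credits'] * t['grade_rank']:
    credits    term  grade_rank  prod
7         6  Summer           9    54
6         3  Summer          92   276
2         6  Summer         115   690
5         4  Summer         118   472
8         4  Spring         171   684
10        6    Fall         180  1080
3         6  Summer         224  1344
4         2  Summer         228   456
1         5  Summer         233  1165
9         1  Summer         279   279
0         2  Spring         281   562
take 9 rows with largest grade_rank:
    credits    term  grade_rank  prod
0         2  Spring         281   562
9         1  Summer         279   279
1         5  Summer         233  1165
4         2  Summer         228   456
3         6  Summer         224  1344
10        6    Fall         180  1080
8         4  Spring         171   684
5         4  Summer         118   472
2         6  Summer         115   690
value at position 2, column 'prod' → 1165

1165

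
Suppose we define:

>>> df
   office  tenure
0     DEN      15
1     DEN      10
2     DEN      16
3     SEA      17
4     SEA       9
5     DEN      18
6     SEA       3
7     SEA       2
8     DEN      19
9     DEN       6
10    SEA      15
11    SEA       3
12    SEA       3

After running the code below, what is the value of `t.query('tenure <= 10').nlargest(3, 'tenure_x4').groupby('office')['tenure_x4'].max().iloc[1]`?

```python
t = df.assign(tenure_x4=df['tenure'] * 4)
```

36

add column tenure_x4 = df['tenure'] * 4:
   office  tenure  tenure_x4
0     DEN      15         60
1     DEN      10         40
2     DEN      16         64
3     SEA      17         68
4     SEA       9         36
5     DEN      18         72
6     SEA       3         12
7     SEA       2          8
8     DEN      19         76
9     DEN       6         24
10    SEA      15         60
11    SEA       3         12
12    SEA       3         12
filter rows where tenure <= 10:
   office  tenure  tenure_x4
1     DEN      10         40
4     SEA       9         36
6     SEA       3         12
7     SEA       2          8
9     DEN       6         24
11    SEA       3         12
12    SEA       3         12
take 3 rows with largest tenure_x4:
  office  tenure  tenure_x4
1    DEN      10         40
4    SEA       9         36
9    DEN       6         24
group by office, max of tenure_x4:
office
DEN    40
SEA    36
Name: tenure_x4, dtype: int64
The value at position 1 is 36.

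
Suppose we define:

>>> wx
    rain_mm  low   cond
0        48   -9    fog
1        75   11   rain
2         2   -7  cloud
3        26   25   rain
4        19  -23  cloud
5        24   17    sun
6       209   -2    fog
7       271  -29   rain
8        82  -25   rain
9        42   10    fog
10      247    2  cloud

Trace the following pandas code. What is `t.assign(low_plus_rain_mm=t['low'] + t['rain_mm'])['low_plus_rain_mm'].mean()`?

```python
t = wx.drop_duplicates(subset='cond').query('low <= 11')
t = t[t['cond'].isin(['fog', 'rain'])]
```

62.5

drop duplicate cond (keep=first):
   rain_mm  low   cond
0       48   -9    fog
1       75   11   rain
2        2   -7  cloud
5       24   17    sun
filter rows where low <= 11:
   rain_mm  low   cond
0       48   -9    fog
1       75   11   rain
2        2   -7  cloud
filter rows where cond in ['fog', 'rain']:
   rain_mm  low  cond
0       48   -9   fog
1       75   11  rain
add column low_plus_rain_mm = t['low'] + t['rain_mm']:
   rain_mm  low  cond  low_plus_rain_mm
0       48   -9   fog                39
1       75   11  rain                86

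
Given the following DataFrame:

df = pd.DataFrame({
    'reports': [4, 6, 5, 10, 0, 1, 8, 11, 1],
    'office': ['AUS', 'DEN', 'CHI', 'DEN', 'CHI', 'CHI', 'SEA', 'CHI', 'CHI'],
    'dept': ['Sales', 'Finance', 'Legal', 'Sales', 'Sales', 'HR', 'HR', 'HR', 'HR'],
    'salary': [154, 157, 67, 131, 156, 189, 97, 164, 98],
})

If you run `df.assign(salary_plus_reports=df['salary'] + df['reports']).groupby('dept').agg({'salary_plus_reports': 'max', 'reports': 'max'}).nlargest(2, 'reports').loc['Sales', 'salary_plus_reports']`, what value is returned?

add column salary_plus_reports = df['salary'] + df['reports']:
   reports office     dept  salary  salary_plus_reports
0        4    AUS    Sales     154                  158
1        6    DEN  Finance     157                  163
2        5    CHI    Legal      67                   72
3       10    DEN    Sales     131                  141
4        0    CHI    Sales     156                  156
5        1    CHI       HR     189                  190
6        8    SEA       HR      97                  105
7       11    CHI       HR     164                  175
8        1    CHI       HR      98                   99
group by dept: max(salary_plus_reports), max(reports):
         salary_plus_reports  reports
dept                                 
Finance                  163        6
HR                       190       11
Legal                     72        5
Sales                    158       10
take 2 rows with largest reports:
       salary_plus_reports  reports
dept                               
HR                     190       11
Sales                  158       10
Reading off the value at row 'Sales', column 'salary_plus_reports', we get 158.

158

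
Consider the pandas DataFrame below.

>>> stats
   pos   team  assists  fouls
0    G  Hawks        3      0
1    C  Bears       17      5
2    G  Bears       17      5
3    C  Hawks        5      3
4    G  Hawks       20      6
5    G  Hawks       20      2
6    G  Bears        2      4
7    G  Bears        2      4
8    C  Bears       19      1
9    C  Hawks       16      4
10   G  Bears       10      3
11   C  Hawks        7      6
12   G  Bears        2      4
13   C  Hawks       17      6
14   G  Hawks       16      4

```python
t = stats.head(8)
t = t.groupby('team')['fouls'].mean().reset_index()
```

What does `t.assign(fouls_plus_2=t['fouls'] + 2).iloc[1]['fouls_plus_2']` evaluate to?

take first 8 rows:
  pos   team  assists  fouls
0   G  Hawks        3      0
1   C  Bears       17      5
2   G  Bears       17      5
3   C  Hawks        5      3
4   G  Hawks       20      6
5   G  Hawks       20      2
6   G  Bears        2      4
7   G  Bears        2      4
group by team, mean of fouls:
team
Bears    4.50
Hawks    2.75
Name: fouls, dtype: float64
reset_index():
    team  fouls
0  Bears   4.50
1  Hawks   2.75
add column fouls_plus_2 = t['fouls'] + 2:
    team  fouls  fouls_plus_2
0  Bears   4.50          6.50
1  Hawks   2.75          4.75
Hence 4.75.

4.75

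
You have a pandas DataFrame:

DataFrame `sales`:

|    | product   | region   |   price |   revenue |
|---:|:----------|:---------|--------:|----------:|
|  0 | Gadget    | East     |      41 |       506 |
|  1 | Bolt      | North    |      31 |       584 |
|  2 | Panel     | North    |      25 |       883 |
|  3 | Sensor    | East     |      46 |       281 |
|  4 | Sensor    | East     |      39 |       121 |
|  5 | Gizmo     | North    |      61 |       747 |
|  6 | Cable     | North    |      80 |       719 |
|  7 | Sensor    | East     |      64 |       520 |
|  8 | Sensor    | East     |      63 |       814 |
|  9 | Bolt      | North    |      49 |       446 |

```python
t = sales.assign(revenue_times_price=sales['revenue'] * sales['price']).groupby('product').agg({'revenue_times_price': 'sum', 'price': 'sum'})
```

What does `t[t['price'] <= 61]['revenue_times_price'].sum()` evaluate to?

add column revenue_times_price = sales['revenue'] * sales['price']:
  product region  price  revenue  revenue_times_price
0  Gadget   East     41      506                20746
1    Bolt  North     31      584                18104
2   Panel  North     25      883                22075
3  Sensor   East     46      281                12926
4  Sensor   East     39      121                 4719
5   Gizmo  North     61      747                45567
6   Cable  North     80      719                57520
7  Sensor   East     64      520                33280
8  Sensor   East     63      814                51282
9    Bolt  North     49      446                21854
group by product: sum(revenue_times_price), sum(price):
         revenue_times_price  price
product                            
Bolt                   39958     80
Cable                  57520     80
Gadget                 20746     41
Gizmo                  45567     61
Panel                  22075     25
Sensor                102207    212
filter rows where price <= 61:
         revenue_times_price  price
product                            
Gadget                 20746     41
Gizmo                  45567     61
Panel                  22075     25
So sum() = 88388.

88388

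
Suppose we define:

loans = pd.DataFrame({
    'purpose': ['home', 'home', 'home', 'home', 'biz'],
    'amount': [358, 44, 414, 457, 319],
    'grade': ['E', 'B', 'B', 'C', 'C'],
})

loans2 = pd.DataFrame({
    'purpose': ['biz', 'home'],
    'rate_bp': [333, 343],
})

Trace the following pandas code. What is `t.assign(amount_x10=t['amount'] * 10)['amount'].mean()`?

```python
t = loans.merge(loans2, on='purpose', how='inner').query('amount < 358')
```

181.5

merge on 'purpose' (how='inner') → 5 rows:
  purpose  amount grade  rate_bp
0    home     358     E      343
1    home      44     B      343
2    home     414     B      343
3    home     457     C      343
4     biz     319     C      333
filter rows where amount < 358:
  purpose  amount grade  rate_bp
1    home      44     B      343
4     biz     319     C      333
add column amount_x10 = t['amount'] * 10:
  purpose  amount grade  rate_bp  amount_x10
1    home      44     B      343         440
4     biz     319     C      333        3190
Finally, mean of column 'amount' = 181.5.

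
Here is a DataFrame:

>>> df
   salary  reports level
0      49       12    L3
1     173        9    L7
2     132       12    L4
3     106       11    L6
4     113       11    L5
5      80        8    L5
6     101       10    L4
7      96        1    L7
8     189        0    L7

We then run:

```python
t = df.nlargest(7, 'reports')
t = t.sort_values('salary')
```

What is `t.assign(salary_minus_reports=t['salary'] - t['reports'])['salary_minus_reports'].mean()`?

97.2857142857

take 7 rows with largest reports:
   salary  reports level
0      49       12    L3
2     132       12    L4
3     106       11    L6
4     113       11    L5
6     101       10    L4
1     173        9    L7
5      80        8    L5
sort by salary:
   salary  reports level
0      49       12    L3
5      80        8    L5
6     101       10    L4
3     106       11    L6
4     113       11    L5
2     132       12    L4
1     173        9    L7
add column salary_minus_reports = t['salary'] - t['reports']:
   salary  reports level  salary_minus_reports
0      49       12    L3                    37
5      80        8    L5                    72
6     101       10    L4                    91
3     106       11    L6                    95
4     113       11    L5                   102
2     132       12    L4                   120
1     173        9    L7                   164
mean of column 'salary_minus_reports' → 97.2857142857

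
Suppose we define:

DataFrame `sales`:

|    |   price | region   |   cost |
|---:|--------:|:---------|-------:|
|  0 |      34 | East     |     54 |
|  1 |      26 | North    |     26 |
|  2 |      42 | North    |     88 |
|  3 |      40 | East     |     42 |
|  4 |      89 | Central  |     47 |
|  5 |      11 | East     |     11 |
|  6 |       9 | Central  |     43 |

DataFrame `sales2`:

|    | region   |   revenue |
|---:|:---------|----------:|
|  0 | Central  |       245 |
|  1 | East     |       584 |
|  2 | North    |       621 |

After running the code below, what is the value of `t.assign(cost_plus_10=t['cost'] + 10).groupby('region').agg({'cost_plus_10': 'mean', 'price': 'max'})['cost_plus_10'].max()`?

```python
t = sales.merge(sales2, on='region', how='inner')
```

merge on 'region' (how='inner') → 7 rows:
   price   region  cost  revenue
0     34     East    54      584
1     26    North    26      621
2     42    North    88      621
3     40     East    42      584
4     89  Central    47      245
5     11     East    11      584
6      9  Central    43      245
add column cost_plus_10 = t['cost'] + 10:
   price   region  cost  revenue  cost_plus_10
0     34     East    54      584            64
1     26    North    26      621            36
2     42    North    88      621            98
3     40     East    42      584            52
4     89  Central    47      245            57
5     11     East    11      584            21
6      9  Central    43      245            53
group by region: mean(cost_plus_10), max(price):
         cost_plus_10  price
region                      
Central     55.000000     89
East        45.666667     40
North       67.000000     42
Taking the max of column 'cost_plus_10' gives 67.0.

67.0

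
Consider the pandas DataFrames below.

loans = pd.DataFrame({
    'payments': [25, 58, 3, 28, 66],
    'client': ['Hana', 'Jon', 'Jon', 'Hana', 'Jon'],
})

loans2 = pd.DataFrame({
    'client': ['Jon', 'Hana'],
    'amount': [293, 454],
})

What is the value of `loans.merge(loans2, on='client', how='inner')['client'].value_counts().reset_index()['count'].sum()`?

5

merge on 'client' (how='inner') → 5 rows:
   payments client  amount
0        25   Hana     454
1        58    Jon     293
2         3    Jon     293
3        28   Hana     454
4        66    Jon     293
value_counts of client:
client
Jon     3
Hana    2
Name: count, dtype: int64
reset_index():
  client  count
0    Jon      3
1   Hana      2
Reading off the sum of column 'count', we get 5.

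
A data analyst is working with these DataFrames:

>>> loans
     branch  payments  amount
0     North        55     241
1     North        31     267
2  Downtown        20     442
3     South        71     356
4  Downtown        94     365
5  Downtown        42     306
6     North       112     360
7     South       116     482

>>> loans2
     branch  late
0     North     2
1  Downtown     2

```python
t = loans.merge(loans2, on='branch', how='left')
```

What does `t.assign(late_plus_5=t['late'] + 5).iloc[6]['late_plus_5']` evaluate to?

merge on 'branch' (how='left') → 8 rows:
     branch  payments  amount  late
0     North        55     241   2.0
1     North        31     267   2.0
2  Downtown        20     442   2.0
3     South        71     356   NaN
4  Downtown        94     365   2.0
5  Downtown        42     306   2.0
6     North       112     360   2.0
7     South       116     482   NaN
add column late_plus_5 = t['late'] + 5:
     branch  payments  amount  late  late_plus_5
0     North        55     241   2.0          7.0
1     North        31     267   2.0          7.0
2  Downtown        20     442   2.0          7.0
3     South        71     356   NaN          NaN
4  Downtown        94     365   2.0          7.0
5  Downtown        42     306   2.0          7.0
6     North       112     360   2.0          7.0
7     South       116     482   NaN          NaN
Then the value at position 6, column 'late_plus_5': 7.0

7.0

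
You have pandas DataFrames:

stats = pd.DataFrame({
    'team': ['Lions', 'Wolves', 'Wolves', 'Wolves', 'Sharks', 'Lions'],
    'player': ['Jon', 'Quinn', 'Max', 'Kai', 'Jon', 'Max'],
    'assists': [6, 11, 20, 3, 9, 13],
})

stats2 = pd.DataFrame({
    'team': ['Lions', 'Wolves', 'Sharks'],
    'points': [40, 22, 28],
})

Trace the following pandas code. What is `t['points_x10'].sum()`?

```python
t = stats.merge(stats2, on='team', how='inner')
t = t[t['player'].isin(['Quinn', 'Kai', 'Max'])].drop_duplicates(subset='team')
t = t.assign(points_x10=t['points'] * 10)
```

merge on 'team' (how='inner') → 6 rows:
     team player  assists  points
0   Lions    Jon        6      40
1  Wolves  Quinn       11      22
2  Wolves    Max       20      22
3  Wolves    Kai        3      22
4  Sharks    Jon        9      28
5   Lions    Max       13      40
filter rows where player in ['Quinn', 'Kai', 'Max']:
     team player  assists  points
1  Wolves  Quinn       11      22
2  Wolves    Max       20      22
3  Wolves    Kai        3      22
5   Lions    Max       13      40
drop duplicate team (keep=first):
     team player  assists  points
1  Wolves  Quinn       11      22
5   Lions    Max       13      40
add column points_x10 = t['points'] * 10:
     team player  assists  points  points_x10
1  Wolves  Quinn       11      22         220
5   Lions    Max       13      40         400
Finally, sum of column 'points_x10' = 620.

620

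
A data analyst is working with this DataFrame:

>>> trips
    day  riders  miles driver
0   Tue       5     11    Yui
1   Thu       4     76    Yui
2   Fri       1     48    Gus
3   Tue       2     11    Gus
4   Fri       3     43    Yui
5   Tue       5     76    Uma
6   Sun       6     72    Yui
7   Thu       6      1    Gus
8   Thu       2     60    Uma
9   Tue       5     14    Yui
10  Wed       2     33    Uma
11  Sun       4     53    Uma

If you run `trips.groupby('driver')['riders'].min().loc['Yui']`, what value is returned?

3

group by driver, min of riders:
driver
Gus    1
Uma    2
Yui    3
Name: riders, dtype: int64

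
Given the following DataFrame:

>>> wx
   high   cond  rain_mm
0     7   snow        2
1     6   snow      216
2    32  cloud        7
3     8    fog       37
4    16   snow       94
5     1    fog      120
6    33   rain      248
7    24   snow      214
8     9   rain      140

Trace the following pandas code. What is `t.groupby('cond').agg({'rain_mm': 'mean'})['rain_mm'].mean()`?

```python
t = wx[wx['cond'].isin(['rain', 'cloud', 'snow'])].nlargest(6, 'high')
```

101.444444444

filter rows where cond in ['rain', 'cloud', 'snow']:
   high   cond  rain_mm
0     7   snow        2
1     6   snow      216
2    32  cloud        7
4    16   snow       94
6    33   rain      248
7    24   snow      214
8     9   rain      140
take 6 rows with largest high:
   high   cond  rain_mm
6    33   rain      248
2    32  cloud        7
7    24   snow      214
4    16   snow       94
8     9   rain      140
0     7   snow        2
group by cond, mean of rain_mm:
          rain_mm
cond             
cloud    7.000000
rain   194.000000
snow   103.333333
Reading off the mean of column 'rain_mm', we get 101.444444444.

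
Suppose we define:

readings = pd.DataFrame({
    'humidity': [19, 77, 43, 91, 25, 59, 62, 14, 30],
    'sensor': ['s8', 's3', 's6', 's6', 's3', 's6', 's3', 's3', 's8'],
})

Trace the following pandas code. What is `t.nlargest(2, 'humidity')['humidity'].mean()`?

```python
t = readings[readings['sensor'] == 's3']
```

filter rows where sensor == 's3':
   humidity sensor
1        77     s3
4        25     s3
6        62     s3
7        14     s3
take 2 rows with largest humidity:
   humidity sensor
1        77     s3
6        62     s3
Taking the mean of column 'humidity' gives 69.5.

69.5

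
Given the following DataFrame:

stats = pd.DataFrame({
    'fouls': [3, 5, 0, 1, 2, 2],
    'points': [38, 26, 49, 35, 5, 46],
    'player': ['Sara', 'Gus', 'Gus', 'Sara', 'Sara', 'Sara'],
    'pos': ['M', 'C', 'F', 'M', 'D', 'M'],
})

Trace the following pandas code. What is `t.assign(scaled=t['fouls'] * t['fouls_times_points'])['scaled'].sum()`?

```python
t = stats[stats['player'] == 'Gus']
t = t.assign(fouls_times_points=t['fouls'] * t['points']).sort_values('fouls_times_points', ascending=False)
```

650

filter rows where player == 'Gus':
   fouls  points player pos
1      5      26    Gus   C
2      0      49    Gus   F
add column fouls_times_points = t['fouls'] * t['points']:
   fouls  points player pos  fouls_times_points
1      5      26    Gus   C                 130
2      0      49    Gus   F                   0
sort by fouls_times_points descending:
   fouls  points player pos  fouls_times_points
1      5      26    Gus   C                 130
2      0      49    Gus   F                   0
add column scaled = t['fouls'] * t['fouls_times_points']:
   fouls  points player pos  fouls_times_points  scaled
1      5      26    Gus   C                 130     650
2      0      49    Gus   F                   0       0
The sum of column 'scaled' is 650.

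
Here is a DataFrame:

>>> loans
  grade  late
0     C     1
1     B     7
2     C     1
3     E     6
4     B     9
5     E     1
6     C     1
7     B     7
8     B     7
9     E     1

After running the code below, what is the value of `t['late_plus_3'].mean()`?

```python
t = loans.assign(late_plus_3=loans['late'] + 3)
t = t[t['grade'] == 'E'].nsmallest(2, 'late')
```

4.0

add column late_plus_3 = loans['late'] + 3:
  grade  late  late_plus_3
0     C     1            4
1     B     7           10
2     C     1            4
3     E     6            9
4     B     9           12
5     E     1            4
6     C     1            4
7     B     7           10
8     B     7           10
9     E     1            4
filter rows where grade == 'E':
  grade  late  late_plus_3
3     E     6            9
5     E     1            4
9     E     1            4
take 2 rows with smallest late:
  grade  late  late_plus_3
5     E     1            4
9     E     1            4
Reading off the mean of column 'late_plus_3', we get 4.0.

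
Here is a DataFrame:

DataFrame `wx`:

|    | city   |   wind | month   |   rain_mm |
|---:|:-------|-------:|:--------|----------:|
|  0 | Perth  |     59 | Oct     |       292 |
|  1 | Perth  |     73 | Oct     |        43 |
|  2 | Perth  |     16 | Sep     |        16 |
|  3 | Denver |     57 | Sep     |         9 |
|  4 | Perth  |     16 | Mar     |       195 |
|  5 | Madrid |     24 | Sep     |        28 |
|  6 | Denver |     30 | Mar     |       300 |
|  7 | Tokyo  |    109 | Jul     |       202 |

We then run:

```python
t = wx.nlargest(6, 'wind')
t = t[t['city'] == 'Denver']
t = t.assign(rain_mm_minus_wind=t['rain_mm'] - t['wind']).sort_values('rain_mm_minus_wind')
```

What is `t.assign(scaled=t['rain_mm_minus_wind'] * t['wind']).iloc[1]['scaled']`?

take 6 rows with largest wind:
     city  wind month  rain_mm
7   Tokyo   109   Jul      202
1   Perth    73   Oct       43
0   Perth    59   Oct      292
3  Denver    57   Sep        9
6  Denver    30   Mar      300
5  Madrid    24   Sep       28
filter rows where city == 'Denver':
     city  wind month  rain_mm
3  Denver    57   Sep        9
6  Denver    30   Mar      300
add column rain_mm_minus_wind = t['rain_mm'] - t['wind']:
     city  wind month  rain_mm  rain_mm_minus_wind
3  Denver    57   Sep        9                 -48
6  Denver    30   Mar      300                 270
sort by rain_mm_minus_wind:
     city  wind month  rain_mm  rain_mm_minus_wind
3  Denver    57   Sep        9                 -48
6  Denver    30   Mar      300                 270
add column scaled = t['rain_mm_minus_wind'] * t['wind']:
     city  wind month  rain_mm  rain_mm_minus_wind  scaled
3  Denver    57   Sep        9                 -48   -2736
6  Denver    30   Mar      300                 270    8100

8100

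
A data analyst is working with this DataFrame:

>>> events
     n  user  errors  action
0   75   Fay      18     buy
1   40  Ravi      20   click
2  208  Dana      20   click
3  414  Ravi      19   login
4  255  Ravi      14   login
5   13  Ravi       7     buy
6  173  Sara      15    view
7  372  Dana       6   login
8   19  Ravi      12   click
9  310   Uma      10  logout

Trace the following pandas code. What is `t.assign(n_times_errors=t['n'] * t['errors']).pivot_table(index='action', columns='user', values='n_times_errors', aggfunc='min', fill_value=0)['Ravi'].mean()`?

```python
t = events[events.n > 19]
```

filter rows where n > 19:
     n  user  errors  action
0   75   Fay      18     buy
1   40  Ravi      20   click
2  208  Dana      20   click
3  414  Ravi      19   login
4  255  Ravi      14   login
6  173  Sara      15    view
7  372  Dana       6   login
9  310   Uma      10  logout
add column n_times_errors = t['n'] * t['errors']:
     n  user  errors  action  n_times_errors
0   75   Fay      18     buy            1350
1   40  Ravi      20   click             800
2  208  Dana      20   click            4160
3  414  Ravi      19   login            7866
4  255  Ravi      14   login            3570
6  173  Sara      15    view            2595
7  372  Dana       6   login            2232
9  310   Uma      10  logout            3100
pivot: rows=action, cols=user, min(n_times_errors):
user    Dana   Fay  Ravi  Sara   Uma
action                              
buy        0  1350     0     0     0
click   4160     0   800     0     0
login   2232     0  3570     0     0
logout     0     0     0     0  3100
view       0     0     0  2595     0
Reading off the mean of column 'Ravi', we get 874.0.

874.0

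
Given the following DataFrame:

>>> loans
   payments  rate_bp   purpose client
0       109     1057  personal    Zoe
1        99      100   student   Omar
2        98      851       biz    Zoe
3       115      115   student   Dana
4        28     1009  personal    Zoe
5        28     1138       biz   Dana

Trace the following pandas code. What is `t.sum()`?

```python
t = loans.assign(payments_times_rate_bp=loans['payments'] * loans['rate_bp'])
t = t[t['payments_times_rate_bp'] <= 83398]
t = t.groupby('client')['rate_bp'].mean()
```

add column payments_times_rate_bp = loans['payments'] * loans['rate_bp']:
   payments  rate_bp   purpose client  payments_times_rate_bp
0       109     1057  personal    Zoe                  115213
1        99      100   student   Omar                    9900
2        98      851       biz    Zoe                   83398
3       115      115   student   Dana                   13225
4        28     1009  personal    Zoe                   28252
5        28     1138       biz   Dana                   31864
filter rows where payments_times_rate_bp <= 83398:
   payments  rate_bp   purpose client  payments_times_rate_bp
1        99      100   student   Omar                    9900
2        98      851       biz    Zoe                   83398
3       115      115   student   Dana                   13225
4        28     1009  personal    Zoe                   28252
5        28     1138       biz   Dana                   31864
group by client, mean of rate_bp:
client
Dana    626.5
Omar    100.0
Zoe     930.0
Name: rate_bp, dtype: float64

1656.5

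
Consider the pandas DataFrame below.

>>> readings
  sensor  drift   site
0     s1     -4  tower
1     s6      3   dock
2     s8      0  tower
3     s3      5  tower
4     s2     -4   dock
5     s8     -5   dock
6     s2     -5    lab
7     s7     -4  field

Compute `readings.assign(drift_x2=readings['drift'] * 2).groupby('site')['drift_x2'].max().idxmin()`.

add column drift_x2 = readings['drift'] * 2:
  sensor  drift   site  drift_x2
0     s1     -4  tower        -8
1     s6      3   dock         6
2     s8      0  tower         0
3     s3      5  tower        10
4     s2     -4   dock        -8
5     s8     -5   dock       -10
6     s2     -5    lab       -10
7     s7     -4  field        -8
group by site, max of drift_x2:
site
dock      6
field    -8
lab     -10
tower    10
Name: drift_x2, dtype: int64
Hence lab.

lab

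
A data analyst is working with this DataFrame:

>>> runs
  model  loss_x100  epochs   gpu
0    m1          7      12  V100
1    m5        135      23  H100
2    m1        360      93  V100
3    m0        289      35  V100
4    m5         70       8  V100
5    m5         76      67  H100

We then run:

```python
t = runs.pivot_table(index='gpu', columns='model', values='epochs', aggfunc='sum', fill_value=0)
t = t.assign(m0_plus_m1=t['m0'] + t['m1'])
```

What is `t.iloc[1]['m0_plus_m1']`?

pivot: rows=gpu, cols=model, sum(epochs):
model  m0   m1  m5
gpu               
H100    0    0  90
V100   35  105   8
add column m0_plus_m1 = t['m0'] + t['m1']:
model  m0   m1  m5  m0_plus_m1
gpu                           
H100    0    0  90           0
V100   35  105   8         140
Taking the value at position 1, column 'm0_plus_m1' gives 140.

140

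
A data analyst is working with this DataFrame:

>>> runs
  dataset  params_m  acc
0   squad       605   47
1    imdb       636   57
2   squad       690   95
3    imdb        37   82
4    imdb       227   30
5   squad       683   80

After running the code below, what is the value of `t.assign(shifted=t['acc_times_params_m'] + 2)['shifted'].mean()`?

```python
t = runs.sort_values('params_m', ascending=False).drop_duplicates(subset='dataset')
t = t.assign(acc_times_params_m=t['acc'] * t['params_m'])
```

sort by params_m descending:
  dataset  params_m  acc
2   squad       690   95
5   squad       683   80
1    imdb       636   57
0   squad       605   47
4    imdb       227   30
3    imdb        37   82
drop duplicate dataset (keep=first):
  dataset  params_m  acc
2   squad       690   95
1    imdb       636   57
add column acc_times_params_m = t['acc'] * t['params_m']:
  dataset  params_m  acc  acc_times_params_m
2   squad       690   95               65550
1    imdb       636   57               36252
add column shifted = t['acc_times_params_m'] + 2:
  dataset  params_m  acc  acc_times_params_m  shifted
2   squad       690   95               65550    65552
1    imdb       636   57               36252    36254
Finally, mean of column 'shifted' = 50903.0.

50903.0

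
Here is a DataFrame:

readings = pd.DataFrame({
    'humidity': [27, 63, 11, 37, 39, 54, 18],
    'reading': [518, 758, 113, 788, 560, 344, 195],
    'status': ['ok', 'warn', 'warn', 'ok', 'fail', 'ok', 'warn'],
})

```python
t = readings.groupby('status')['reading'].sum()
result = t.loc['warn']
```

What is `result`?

group by status, sum of reading:
status
fail     560
ok      1650
warn    1066
Name: reading, dtype: int64

1066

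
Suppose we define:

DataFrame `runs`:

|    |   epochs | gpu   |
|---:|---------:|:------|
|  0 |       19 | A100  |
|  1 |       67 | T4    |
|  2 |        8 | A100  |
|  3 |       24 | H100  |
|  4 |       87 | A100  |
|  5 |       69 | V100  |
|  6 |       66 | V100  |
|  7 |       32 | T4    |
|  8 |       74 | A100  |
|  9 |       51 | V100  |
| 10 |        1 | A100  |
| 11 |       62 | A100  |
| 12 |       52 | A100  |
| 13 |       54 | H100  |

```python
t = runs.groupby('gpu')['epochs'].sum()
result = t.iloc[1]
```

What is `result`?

78

group by gpu, sum of epochs:
gpu
A100    303
H100     78
T4       99
V100    186
Name: epochs, dtype: int64
Taking the value at position 1 gives 78.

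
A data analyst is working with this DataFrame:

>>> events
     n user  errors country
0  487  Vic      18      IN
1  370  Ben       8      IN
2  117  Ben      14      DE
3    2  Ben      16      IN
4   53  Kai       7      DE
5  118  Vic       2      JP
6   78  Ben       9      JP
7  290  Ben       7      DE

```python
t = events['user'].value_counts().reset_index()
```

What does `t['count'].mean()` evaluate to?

value_counts of user:
user
Ben    5
Vic    2
Kai    1
Name: count, dtype: int64
reset_index():
  user  count
0  Ben      5
1  Vic      2
2  Kai      1
Reading off the mean of column 'count', we get 2.66666666667.

2.66666666667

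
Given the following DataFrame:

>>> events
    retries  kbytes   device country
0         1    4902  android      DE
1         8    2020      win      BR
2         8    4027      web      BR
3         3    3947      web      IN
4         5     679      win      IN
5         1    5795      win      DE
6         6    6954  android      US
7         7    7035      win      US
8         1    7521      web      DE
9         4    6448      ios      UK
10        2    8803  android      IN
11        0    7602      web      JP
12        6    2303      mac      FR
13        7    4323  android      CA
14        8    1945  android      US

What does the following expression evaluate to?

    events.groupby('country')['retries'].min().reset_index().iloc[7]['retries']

group by country, min of retries:
country
BR    8
CA    7
DE    1
FR    6
IN    2
JP    0
UK    4
US    6
Name: retries, dtype: int64
reset_index():
  country  retries
0      BR        8
1      CA        7
2      DE        1
3      FR        6
4      IN        2
5      JP        0
6      UK        4
7      US        6
The value at position 7, column 'retries' is 6.

6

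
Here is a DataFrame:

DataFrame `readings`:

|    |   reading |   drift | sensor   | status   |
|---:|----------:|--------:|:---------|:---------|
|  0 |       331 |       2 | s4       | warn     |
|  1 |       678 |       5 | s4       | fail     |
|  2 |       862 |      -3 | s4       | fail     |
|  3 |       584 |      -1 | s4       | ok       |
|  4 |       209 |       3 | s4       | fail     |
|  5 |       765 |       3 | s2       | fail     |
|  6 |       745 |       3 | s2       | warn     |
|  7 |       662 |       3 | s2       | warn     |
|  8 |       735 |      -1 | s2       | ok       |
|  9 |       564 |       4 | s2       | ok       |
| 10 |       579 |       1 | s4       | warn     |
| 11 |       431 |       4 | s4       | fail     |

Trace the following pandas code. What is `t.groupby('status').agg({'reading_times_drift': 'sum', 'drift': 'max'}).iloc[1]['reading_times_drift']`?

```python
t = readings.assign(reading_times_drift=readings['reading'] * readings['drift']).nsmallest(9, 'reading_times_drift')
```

add column reading_times_drift = readings['reading'] * readings['drift']:
    reading  drift sensor status  reading_times_drift
0       331      2     s4   warn                  662
1       678      5     s4   fail                 3390
2       862     -3     s4   fail                -2586
3       584     -1     s4     ok                 -584
4       209      3     s4   fail                  627
5       765      3     s2   fail                 2295
6       745      3     s2   warn                 2235
7       662      3     s2   warn                 1986
8       735     -1     s2     ok                 -735
9       564      4     s2     ok                 2256
10      579      1     s4   warn                  579
11      431      4     s4   fail                 1724
take 9 rows with smallest reading_times_drift:
    reading  drift sensor status  reading_times_drift
2       862     -3     s4   fail                -2586
8       735     -1     s2     ok                 -735
3       584     -1     s4     ok                 -584
10      579      1     s4   warn                  579
4       209      3     s4   fail                  627
0       331      2     s4   warn                  662
11      431      4     s4   fail                 1724
7       662      3     s2   warn                 1986
6       745      3     s2   warn                 2235
group by status: sum(reading_times_drift), max(drift):
        reading_times_drift  drift
status                            
fail                   -235      4
ok                    -1319     -1
warn                   5462      3
Reading off the value at position 1, column 'reading_times_drift', we get -1319.

-1319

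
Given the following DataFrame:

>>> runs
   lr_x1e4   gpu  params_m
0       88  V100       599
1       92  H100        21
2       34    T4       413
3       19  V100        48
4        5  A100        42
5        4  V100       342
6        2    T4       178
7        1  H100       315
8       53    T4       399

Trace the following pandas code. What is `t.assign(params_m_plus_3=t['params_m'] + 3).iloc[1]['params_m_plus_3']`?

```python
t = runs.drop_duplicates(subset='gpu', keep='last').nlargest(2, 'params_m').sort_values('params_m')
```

drop duplicate gpu (keep=last):
   lr_x1e4   gpu  params_m
4        5  A100        42
5        4  V100       342
7        1  H100       315
8       53    T4       399
take 2 rows with largest params_m:
   lr_x1e4   gpu  params_m
8       53    T4       399
5        4  V100       342
sort by params_m:
   lr_x1e4   gpu  params_m
5        4  V100       342
8       53    T4       399
add column params_m_plus_3 = t['params_m'] + 3:
   lr_x1e4   gpu  params_m  params_m_plus_3
5        4  V100       342              345
8       53    T4       399              402
Hence 402.

402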